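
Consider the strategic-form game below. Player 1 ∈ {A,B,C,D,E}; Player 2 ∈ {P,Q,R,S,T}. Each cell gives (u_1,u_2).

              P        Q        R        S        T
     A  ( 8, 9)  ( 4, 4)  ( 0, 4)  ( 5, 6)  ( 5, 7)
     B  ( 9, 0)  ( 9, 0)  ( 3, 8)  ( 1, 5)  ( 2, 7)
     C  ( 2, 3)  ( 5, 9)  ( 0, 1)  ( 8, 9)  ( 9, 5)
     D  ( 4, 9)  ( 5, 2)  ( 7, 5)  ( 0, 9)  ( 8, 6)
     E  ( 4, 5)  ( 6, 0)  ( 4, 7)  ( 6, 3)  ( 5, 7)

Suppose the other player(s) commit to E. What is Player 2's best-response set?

argmax u_2 = {R,T}

u_2(P vs E) = 5
u_2(Q vs E) = 0
u_2(R vs E) = 7
u_2(S vs E) = 3
u_2(T vs E) = 7
max payoff 7 at {R,T}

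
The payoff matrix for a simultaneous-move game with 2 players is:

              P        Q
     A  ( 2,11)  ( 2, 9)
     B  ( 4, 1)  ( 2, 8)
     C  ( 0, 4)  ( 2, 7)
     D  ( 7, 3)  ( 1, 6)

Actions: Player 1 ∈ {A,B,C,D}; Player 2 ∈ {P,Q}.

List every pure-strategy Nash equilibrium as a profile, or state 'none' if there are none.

NE set: (B,Q), (C,Q)

(A,P): not NE [P1→D gives 7>2]
(A,Q): not NE [P2→P gives 11>9]
(B,P): not NE [P1→D gives 7>4; P2→Q gives 8>1]
(B,Q): NE
(C,P): not NE [P1→D gives 7>0; P2→Q gives 7>4]
(C,Q): NE
(D,P): not NE [P2→Q gives 6>3]
(D,Q): not NE [P1→C gives 2>1]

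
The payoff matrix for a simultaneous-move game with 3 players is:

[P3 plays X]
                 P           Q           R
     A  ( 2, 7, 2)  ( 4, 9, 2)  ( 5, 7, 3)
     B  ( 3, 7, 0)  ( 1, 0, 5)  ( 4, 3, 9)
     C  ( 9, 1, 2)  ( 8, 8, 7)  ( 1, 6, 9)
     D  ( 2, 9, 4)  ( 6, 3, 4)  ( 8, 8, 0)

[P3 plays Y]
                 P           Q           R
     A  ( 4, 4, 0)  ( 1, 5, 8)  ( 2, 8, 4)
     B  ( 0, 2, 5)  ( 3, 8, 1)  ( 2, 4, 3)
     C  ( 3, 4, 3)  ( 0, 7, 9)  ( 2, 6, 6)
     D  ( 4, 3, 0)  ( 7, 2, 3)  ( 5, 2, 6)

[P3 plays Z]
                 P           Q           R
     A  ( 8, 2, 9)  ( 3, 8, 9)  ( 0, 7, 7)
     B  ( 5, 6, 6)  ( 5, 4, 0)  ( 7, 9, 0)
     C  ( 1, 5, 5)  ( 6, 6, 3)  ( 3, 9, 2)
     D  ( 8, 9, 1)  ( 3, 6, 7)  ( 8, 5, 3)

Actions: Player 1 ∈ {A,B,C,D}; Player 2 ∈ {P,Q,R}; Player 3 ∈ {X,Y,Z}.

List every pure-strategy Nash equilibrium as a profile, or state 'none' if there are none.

Equilibria: none

(A,P,X): not NE [P1→C gives 9>2; P2→Q gives 9>7; P3→Z gives 9>2]
(A,P,Y): not NE [P2→R gives 8>4; P3→Z gives 9>0]
(A,P,Z): not NE [P2→Q gives 8>2]
(A,Q,X): not NE [P1→C gives 8>4; P3→Z gives 9>2]
(A,Q,Y): not NE [P1→D gives 7>1; P2→R gives 8>5; P3→Z gives 9>8]
(A,Q,Z): not NE [P1→C gives 6>3]
(A,R,X): not NE [P1→D gives 8>5; P2→Q gives 9>7; P3→Z gives 7>3]
(A,R,Y): not NE [P1→D gives 5>2; P3→Z gives 7>4]
(A,R,Z): not NE [P1→D gives 8>0; P2→Q gives 8>7]
(B,P,X): not NE [P1→C gives 9>3; P3→Z gives 6>0]
(B,P,Y): not NE [P1→D gives 4>0; P2→Q gives 8>2; P3→Z gives 6>5]
(B,P,Z): not NE [P1→D gives 8>5; P2→R gives 9>6]
(B,Q,X): not NE [P1→C gives 8>1; P2→P gives 7>0]
(B,Q,Y): not NE [P1→D gives 7>3; P3→X gives 5>1]
(B,Q,Z): not NE [P1→C gives 6>5; P2→R gives 9>4; P3→X gives 5>0]
(B,R,X): not NE [P1→D gives 8>4; P2→P gives 7>3]
(B,R,Y): not NE [P1→D gives 5>2; P2→Q gives 8>4; P3→X gives 9>3]
(B,R,Z): not NE [P1→D gives 8>7; P3→X gives 9>0]
(C,P,X): not NE [P2→Q gives 8>1; P3→Z gives 5>2]
(C,P,Y): not NE [P1→D gives 4>3; P2→Q gives 7>4; P3→Z gives 5>3]
(C,P,Z): not NE [P1→D gives 8>1; P2→R gives 9>5]
(C,Q,X): not NE [P3→Y gives 9>7]
(C,Q,Y): not NE [P1→D gives 7>0]
(C,Q,Z): not NE [P2→R gives 9>6; P3→Y gives 9>3]
(C,R,X): not NE [P1→D gives 8>1; P2→Q gives 8>6]
(C,R,Y): not NE [P1→D gives 5>2; P2→Q gives 7>6; P3→X gives 9>6]
(C,R,Z): not NE [P1→D gives 8>3; P3→X gives 9>2]
(D,P,X): not NE [P1→C gives 9>2]
(D,P,Y): not NE [P3→X gives 4>0]
(D,P,Z): not NE [P3→X gives 4>1]
(D,Q,X): not NE [P1→C gives 8>6; P2→P gives 9>3; P3→Z gives 7>4]
(D,Q,Y): not NE [P2→P gives 3>2; P3→Z gives 7>3]
(D,Q,Z): not NE [P1→C gives 6>3; P2→P gives 9>6]
(D,R,X): not NE [P2→P gives 9>8; P3→Y gives 6>0]
(D,R,Y): not NE [P2→P gives 3>2]
(D,R,Z): not NE [P2→P gives 9>5; P3→Y gives 6>3]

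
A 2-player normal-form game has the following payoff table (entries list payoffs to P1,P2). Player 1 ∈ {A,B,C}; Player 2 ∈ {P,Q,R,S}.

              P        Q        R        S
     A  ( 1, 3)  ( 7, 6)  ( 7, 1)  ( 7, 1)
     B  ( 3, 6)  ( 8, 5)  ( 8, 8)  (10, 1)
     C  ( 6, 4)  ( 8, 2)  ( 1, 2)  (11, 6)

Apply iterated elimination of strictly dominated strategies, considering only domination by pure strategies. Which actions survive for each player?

Remaining: P1:{B,C} P2:{P,R,S}

P1 drop A (B beats it: P:3>1 Q:8>7 R:8>7 S:10>7)
P2 drop Q (P beats it: B:6>5 C:4>2)
P1→{B,C} P2→{P,R,S}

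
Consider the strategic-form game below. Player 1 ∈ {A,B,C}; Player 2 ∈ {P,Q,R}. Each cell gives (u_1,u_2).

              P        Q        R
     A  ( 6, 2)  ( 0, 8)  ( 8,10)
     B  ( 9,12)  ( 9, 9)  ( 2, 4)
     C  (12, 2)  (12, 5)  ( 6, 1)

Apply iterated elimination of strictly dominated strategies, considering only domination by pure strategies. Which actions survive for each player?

P1 drop B (C beats it: P:12>9 Q:12>9 R:6>2)
P2 drop P (Q beats it: A:8>2 C:5>2)
P1→{A,C} P2→{Q,R}

IESDS → P1:{A,C} P2:{Q,R}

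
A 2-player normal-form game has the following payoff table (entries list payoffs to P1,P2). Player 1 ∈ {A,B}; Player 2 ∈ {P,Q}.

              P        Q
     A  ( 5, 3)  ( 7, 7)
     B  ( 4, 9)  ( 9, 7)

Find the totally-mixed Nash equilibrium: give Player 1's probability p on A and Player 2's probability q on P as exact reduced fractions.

P1 indiff ⇒ q·5+(1-q)·7 = q·4+(1-q)·9 ⇒ q(1) = (1-q)(2) ⇒ q = 2/3
P2 indiff ⇒ p·3+(1-p)·9 = p·7+(1-p)·7 ⇒ p(-4) = (1-p)(-2) ⇒ p = 1/3

(p,q) = (1/3, 2/3)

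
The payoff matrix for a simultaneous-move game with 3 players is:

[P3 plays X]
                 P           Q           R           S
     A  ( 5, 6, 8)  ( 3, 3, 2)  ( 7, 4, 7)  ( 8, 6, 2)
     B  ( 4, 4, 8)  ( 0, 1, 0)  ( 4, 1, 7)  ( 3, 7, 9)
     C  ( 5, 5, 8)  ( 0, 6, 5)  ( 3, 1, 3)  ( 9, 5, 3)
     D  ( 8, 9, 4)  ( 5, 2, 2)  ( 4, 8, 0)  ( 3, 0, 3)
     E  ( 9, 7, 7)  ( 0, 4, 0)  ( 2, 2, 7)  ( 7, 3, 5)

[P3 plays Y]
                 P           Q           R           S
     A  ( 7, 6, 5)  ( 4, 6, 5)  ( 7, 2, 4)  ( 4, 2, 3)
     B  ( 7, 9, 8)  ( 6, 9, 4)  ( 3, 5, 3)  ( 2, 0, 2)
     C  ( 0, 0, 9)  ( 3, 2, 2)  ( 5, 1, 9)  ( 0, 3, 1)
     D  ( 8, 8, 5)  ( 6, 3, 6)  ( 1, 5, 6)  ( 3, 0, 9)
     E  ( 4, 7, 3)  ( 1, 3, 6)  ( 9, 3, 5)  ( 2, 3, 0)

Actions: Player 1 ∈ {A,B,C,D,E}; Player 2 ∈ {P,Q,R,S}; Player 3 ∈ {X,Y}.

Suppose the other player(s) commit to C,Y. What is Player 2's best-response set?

u_2(P vs C,Y) = 0
u_2(Q vs C,Y) = 2
u_2(R vs C,Y) = 1
u_2(S vs C,Y) = 3
max payoff 3 at {S}

P2 best: {S}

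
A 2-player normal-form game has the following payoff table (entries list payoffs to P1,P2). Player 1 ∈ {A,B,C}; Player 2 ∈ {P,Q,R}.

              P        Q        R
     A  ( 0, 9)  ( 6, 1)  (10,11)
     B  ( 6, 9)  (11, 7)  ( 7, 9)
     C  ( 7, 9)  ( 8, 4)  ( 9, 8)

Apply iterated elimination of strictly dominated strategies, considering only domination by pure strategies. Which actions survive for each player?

Survivors P1:{A,C} P2:{P,R}

P2 drop Q (P beats it: A:9>1 B:9>7 C:9>4)
P1 drop B (C beats it: P:7>6 R:9>7)
P1→{A,C} P2→{P,R}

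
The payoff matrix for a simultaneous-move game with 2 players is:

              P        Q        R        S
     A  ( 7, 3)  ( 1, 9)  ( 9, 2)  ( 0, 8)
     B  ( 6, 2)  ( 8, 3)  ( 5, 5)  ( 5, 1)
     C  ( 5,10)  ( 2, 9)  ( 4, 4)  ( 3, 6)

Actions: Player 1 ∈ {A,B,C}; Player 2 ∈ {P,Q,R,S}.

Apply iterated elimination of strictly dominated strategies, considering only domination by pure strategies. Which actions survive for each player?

Remaining: P1:{A,B} P2:{Q,R}

P1 drop C (B beats it: P:6>5 Q:8>2 R:5>4 S:5>3)
P2 drop P (Q beats it: A:9>3 B:3>2)
P2 drop S (Q beats it: A:9>8 B:3>1)
P1→{A,B} P2→{Q,R}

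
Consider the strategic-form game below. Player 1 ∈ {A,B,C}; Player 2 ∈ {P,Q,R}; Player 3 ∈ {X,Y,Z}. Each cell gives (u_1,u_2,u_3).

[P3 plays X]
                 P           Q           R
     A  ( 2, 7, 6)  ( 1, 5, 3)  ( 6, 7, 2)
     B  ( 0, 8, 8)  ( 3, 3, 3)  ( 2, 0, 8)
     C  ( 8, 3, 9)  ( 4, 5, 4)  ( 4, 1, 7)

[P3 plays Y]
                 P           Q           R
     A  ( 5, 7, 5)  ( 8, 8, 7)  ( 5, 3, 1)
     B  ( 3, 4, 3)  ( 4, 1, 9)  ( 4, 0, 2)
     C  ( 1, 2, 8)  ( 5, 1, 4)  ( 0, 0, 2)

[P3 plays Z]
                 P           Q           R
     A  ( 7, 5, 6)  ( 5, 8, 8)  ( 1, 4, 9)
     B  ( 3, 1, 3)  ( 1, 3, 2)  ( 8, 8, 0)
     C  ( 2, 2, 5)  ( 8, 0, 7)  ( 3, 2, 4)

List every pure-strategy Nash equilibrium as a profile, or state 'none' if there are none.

(A,P,X): not NE [P1→C gives 8>2]
(A,P,Y): not NE [P2→Q gives 8>7; P3→Z gives 6>5]
(A,P,Z): not NE [P2→Q gives 8>5]
(A,Q,X): not NE [P1→C gives 4>1; P2→R gives 7>5; P3→Z gives 8>3]
(A,Q,Y): not NE [P3→Z gives 8>7]
(A,Q,Z): not NE [P1→C gives 8>5]
(A,R,X): not NE [P3→Z gives 9>2]
(A,R,Y): not NE [P2→Q gives 8>3; P3→Z gives 9>1]
(A,R,Z): not NE [P1→B gives 8>1; P2→Q gives 8>4]
(B,P,X): not NE [P1→C gives 8>0]
(B,P,Y): not NE [P1→A gives 5>3; P3→X gives 8>3]
(B,P,Z): not NE [P1→A gives 7>3; P2→R gives 8>1; P3→X gives 8>3]
(B,Q,X): not NE [P1→C gives 4>3; P2→P gives 8>3; P3→Y gives 9>3]
(B,Q,Y): not NE [P1→A gives 8>4; P2→P gives 4>1]
(B,Q,Z): not NE [P1→C gives 8>1; P2→R gives 8>3; P3→Y gives 9>2]
(B,R,X): not NE [P1→A gives 6>2; P2→P gives 8>0]
(B,R,Y): not NE [P1→A gives 5>4; P2→P gives 4>0; P3→X gives 8>2]
(B,R,Z): not NE [P3→X gives 8>0]
(C,P,X): not NE [P2→Q gives 5>3]
(C,P,Y): not NE [P1→A gives 5>1; P3→X gives 9>8]
(C,P,Z): not NE [P1→A gives 7>2; P3→X gives 9>5]
(C,Q,X): not NE [P3→Z gives 7>4]
(C,Q,Y): not NE [P1→A gives 8>5; P2→P gives 2>1; P3→Z gives 7>4]
(C,Q,Z): not NE [P2→R gives 2>0]
(C,R,X): not NE [P1→A gives 6>4; P2→Q gives 5>1]
(C,R,Y): not NE [P1→A gives 5>0; P2→P gives 2>0; P3→X gives 7>2]
(C,R,Z): not NE [P1→B gives 8>3; P3→X gives 7>4]

PSNE: ∅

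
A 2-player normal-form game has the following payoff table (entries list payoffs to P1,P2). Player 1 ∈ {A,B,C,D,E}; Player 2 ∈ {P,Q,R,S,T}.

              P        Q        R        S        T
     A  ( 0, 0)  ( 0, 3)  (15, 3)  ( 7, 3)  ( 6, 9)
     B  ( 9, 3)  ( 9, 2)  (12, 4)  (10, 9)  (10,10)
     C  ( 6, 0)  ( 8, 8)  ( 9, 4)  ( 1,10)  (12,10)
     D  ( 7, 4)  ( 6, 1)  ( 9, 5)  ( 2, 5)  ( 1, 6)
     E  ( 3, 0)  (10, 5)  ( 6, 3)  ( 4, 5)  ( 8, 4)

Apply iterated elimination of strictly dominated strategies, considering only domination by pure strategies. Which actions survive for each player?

IESDS → P1:{B,C,E} P2:{Q,S,T}

P1 drop D (B beats it: P:9>7 Q:9>6 R:12>9 S:10>2 T:10>1)
P2 drop P (R beats it: A:3>0 B:4>3 C:4>0 E:3>0)
P2 drop R (T beats it: A:9>3 B:10>4 C:10>4 E:4>3)
P1 drop A (B beats it: Q:9>0 S:10>7 T:10>6)
P1→{B,C,E} P2→{Q,S,T}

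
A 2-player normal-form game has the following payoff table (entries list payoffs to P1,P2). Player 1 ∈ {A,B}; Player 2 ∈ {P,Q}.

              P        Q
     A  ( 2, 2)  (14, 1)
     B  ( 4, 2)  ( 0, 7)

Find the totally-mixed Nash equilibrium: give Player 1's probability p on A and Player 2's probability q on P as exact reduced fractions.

p=5/6, q=7/8

P1 indiff ⇒ q·2+(1-q)·14 = q·4+(1-q)·0 ⇒ q(-2) = (1-q)(-14) ⇒ q = 7/8
P2 indiff ⇒ p·2+(1-p)·2 = p·1+(1-p)·7 ⇒ p(1) = (1-p)(5) ⇒ p = 5/6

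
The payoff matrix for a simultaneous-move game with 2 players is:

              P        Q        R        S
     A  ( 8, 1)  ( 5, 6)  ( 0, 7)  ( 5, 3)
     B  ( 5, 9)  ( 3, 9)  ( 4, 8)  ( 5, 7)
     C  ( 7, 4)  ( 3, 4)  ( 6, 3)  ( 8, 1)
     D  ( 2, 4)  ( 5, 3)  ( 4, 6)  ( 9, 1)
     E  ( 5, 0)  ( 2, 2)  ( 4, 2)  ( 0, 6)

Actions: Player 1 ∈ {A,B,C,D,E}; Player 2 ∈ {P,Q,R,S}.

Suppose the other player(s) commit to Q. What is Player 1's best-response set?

argmax u_1 = {A,D}

u_1(A vs Q) = 5
u_1(B vs Q) = 3
u_1(C vs Q) = 3
u_1(D vs Q) = 5
u_1(E vs Q) = 2
max payoff 5 at {A,D}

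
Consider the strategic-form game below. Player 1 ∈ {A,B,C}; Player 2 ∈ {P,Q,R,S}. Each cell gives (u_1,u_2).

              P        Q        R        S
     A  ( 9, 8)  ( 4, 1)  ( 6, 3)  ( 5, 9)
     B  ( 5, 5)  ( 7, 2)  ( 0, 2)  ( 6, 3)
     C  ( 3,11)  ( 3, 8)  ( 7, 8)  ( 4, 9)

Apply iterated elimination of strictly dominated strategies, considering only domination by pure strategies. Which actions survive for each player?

IESDS → P1:{A,B} P2:{P,S}

P2 drop Q (P beats it: A:8>1 B:5>2 C:11>8)
P2 drop R (P beats it: A:8>3 B:5>2 C:11>8)
P1 drop C (A beats it: P:9>3 S:5>4)
P1→{A,B} P2→{P,S}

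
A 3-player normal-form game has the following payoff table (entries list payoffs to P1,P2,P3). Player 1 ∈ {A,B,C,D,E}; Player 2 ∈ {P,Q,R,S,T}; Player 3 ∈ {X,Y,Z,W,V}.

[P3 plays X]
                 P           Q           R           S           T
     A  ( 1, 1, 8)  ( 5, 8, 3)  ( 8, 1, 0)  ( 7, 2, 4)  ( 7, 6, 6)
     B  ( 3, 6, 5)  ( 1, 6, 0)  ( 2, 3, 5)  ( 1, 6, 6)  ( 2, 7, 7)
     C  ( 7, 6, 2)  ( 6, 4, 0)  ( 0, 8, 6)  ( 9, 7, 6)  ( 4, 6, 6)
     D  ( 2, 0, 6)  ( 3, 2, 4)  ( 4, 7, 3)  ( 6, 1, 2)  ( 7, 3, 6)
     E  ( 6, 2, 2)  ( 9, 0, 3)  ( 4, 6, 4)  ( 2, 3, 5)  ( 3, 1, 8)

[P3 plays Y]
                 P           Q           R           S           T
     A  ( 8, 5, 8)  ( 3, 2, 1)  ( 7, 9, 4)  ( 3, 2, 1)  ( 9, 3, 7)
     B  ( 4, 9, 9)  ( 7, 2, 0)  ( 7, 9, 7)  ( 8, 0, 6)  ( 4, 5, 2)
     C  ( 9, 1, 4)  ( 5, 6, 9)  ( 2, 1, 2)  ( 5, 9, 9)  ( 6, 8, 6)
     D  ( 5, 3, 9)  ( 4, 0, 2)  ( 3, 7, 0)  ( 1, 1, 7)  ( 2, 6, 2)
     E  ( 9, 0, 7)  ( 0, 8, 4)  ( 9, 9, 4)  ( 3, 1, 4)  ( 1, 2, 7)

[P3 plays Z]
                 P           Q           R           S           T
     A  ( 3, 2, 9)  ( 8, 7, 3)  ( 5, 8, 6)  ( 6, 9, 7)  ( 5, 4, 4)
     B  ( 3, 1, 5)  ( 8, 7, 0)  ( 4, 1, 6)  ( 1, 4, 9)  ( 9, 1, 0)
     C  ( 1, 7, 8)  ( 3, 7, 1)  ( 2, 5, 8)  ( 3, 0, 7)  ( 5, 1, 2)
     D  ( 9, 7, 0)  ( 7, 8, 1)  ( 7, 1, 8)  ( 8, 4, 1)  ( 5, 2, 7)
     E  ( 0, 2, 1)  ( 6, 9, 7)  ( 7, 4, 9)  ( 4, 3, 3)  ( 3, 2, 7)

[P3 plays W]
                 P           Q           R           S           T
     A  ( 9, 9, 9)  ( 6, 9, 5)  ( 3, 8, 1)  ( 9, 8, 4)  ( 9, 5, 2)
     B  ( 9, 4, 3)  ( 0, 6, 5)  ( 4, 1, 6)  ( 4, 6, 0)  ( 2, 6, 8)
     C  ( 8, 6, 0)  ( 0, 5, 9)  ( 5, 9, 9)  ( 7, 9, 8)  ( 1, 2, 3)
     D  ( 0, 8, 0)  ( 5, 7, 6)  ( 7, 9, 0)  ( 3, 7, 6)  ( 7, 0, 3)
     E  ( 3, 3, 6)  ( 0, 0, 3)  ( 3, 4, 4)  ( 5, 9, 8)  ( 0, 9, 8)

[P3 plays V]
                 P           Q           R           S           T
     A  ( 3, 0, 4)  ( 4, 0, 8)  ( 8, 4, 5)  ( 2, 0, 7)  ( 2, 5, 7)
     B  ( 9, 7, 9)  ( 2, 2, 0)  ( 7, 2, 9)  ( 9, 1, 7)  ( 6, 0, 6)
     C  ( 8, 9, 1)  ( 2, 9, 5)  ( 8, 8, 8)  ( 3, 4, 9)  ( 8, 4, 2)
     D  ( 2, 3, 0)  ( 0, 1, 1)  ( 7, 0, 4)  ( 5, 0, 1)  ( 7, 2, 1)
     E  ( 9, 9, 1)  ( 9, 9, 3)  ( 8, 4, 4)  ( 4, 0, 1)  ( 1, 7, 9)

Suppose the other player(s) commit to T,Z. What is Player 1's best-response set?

u_1(A vs T,Z) = 5
u_1(B vs T,Z) = 9
u_1(C vs T,Z) = 5
u_1(D vs T,Z) = 5
u_1(E vs T,Z) = 3
max payoff 9 at {B}

P1 best: {B}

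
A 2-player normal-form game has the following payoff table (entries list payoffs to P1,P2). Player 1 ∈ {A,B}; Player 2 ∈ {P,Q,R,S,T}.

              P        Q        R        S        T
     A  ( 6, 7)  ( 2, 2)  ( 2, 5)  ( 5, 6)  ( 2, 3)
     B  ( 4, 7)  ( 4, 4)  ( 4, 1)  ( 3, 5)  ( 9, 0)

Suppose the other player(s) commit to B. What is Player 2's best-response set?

u_2(P vs B) = 7
u_2(Q vs B) = 4
u_2(R vs B) = 1
u_2(S vs B) = 5
u_2(T vs B) = 0
max payoff 7 at {P}

P2 best: {P}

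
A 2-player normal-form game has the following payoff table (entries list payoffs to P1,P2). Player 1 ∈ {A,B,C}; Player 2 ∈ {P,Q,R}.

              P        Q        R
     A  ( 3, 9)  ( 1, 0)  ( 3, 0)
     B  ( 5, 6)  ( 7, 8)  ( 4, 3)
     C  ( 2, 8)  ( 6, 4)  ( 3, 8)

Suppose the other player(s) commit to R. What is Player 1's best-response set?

P1 best: {B}

u_1(A vs R) = 3
u_1(B vs R) = 4
u_1(C vs R) = 3
max payoff 4 at {B}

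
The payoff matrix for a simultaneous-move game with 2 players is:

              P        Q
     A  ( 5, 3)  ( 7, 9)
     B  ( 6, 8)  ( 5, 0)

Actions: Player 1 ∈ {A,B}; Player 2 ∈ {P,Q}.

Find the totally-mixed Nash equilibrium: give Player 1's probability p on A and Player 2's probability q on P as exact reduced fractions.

(p,q) = (4/7, 2/3)

P1 indiff ⇒ q·5+(1-q)·7 = q·6+(1-q)·5 ⇒ q(-1) = (1-q)(-2) ⇒ q = 2/3
P2 indiff ⇒ p·3+(1-p)·8 = p·9+(1-p)·0 ⇒ p(-6) = (1-p)(-8) ⇒ p = 4/7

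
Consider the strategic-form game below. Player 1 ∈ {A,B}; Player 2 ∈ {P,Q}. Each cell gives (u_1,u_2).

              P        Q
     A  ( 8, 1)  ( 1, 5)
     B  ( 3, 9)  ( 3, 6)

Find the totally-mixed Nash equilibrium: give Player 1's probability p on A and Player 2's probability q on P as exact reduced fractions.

P1 mixes 3/7 on A; P2 mixes 2/7 on P

P1 indiff ⇒ q·8+(1-q)·1 = q·3+(1-q)·3 ⇒ q(5) = (1-q)(2) ⇒ q = 2/7
P2 indiff ⇒ p·1+(1-p)·9 = p·5+(1-p)·6 ⇒ p(-4) = (1-p)(-3) ⇒ p = 3/7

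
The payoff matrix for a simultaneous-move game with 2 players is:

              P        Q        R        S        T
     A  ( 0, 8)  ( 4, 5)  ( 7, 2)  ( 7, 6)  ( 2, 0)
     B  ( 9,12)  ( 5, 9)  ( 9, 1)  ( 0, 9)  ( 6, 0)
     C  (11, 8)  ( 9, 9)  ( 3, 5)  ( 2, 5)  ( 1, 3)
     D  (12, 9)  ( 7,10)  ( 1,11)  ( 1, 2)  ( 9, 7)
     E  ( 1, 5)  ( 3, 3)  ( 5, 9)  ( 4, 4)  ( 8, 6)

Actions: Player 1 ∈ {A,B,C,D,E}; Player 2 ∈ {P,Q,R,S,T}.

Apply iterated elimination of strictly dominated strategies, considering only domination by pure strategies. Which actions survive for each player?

Remaining: P1:{B,C,D} P2:{P,Q,R}

P2 drop S (P beats it: A:8>6 B:12>9 C:8>5 D:9>2 E:5>4)
P1 drop A (B beats it: P:9>0 Q:5>4 R:9>7 T:6>2)
P2 drop T (R beats it: B:1>0 C:5>3 D:11>7 E:9>6)
P1 drop E (B beats it: P:9>1 Q:5>3 R:9>5)
P1→{B,C,D} P2→{P,Q,R}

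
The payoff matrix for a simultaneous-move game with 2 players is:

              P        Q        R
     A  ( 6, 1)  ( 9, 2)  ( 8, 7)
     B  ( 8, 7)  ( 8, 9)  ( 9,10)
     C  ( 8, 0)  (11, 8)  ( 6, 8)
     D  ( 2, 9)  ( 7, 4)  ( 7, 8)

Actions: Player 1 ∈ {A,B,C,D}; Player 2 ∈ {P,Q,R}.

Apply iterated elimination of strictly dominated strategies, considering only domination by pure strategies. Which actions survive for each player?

Survivors P1:{A,B,C} P2:{Q,R}

P1 drop D (A beats it: P:6>2 Q:9>7 R:8>7)
P2 drop P (Q beats it: A:2>1 B:9>7 C:8>0)
P1→{A,B,C} P2→{Q,R}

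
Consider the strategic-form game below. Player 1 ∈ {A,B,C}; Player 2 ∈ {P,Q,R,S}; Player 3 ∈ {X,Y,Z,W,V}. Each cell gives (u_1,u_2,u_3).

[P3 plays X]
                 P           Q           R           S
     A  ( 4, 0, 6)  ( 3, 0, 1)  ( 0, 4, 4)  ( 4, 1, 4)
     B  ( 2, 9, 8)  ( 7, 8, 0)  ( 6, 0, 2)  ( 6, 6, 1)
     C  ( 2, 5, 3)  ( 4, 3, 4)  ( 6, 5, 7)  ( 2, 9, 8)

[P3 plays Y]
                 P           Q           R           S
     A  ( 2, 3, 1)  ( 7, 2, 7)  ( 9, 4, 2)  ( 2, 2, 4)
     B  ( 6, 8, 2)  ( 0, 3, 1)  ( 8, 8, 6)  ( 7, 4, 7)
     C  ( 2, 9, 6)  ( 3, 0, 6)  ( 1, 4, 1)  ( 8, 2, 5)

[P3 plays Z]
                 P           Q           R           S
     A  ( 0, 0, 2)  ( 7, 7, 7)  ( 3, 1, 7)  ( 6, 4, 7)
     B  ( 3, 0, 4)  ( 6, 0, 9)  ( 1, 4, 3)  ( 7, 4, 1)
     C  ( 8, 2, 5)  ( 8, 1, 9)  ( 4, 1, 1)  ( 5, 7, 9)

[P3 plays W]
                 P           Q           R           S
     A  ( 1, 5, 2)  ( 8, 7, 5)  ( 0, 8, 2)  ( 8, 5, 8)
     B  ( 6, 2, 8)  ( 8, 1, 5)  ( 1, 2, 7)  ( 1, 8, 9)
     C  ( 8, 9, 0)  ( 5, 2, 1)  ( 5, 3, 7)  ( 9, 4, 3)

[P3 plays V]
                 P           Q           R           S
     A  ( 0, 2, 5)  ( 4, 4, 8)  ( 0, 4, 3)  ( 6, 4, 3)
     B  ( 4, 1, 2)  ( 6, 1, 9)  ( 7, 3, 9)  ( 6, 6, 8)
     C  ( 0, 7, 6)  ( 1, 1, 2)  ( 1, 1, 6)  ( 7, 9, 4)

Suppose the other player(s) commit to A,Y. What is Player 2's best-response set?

argmax u_2 = {R}

u_2(P vs A,Y) = 3
u_2(Q vs A,Y) = 2
u_2(R vs A,Y) = 4
u_2(S vs A,Y) = 2
max payoff 4 at {R}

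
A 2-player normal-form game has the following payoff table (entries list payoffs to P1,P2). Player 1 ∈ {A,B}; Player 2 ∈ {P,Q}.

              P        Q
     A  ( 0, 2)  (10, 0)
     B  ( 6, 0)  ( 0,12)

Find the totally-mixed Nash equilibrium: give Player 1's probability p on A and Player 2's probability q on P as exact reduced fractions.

P1 mixes 6/7 on A; P2 mixes 5/8 on P

P1 indiff ⇒ q·0+(1-q)·10 = q·6+(1-q)·0 ⇒ q(-6) = (1-q)(-10) ⇒ q = 5/8
P2 indiff ⇒ p·2+(1-p)·0 = p·0+(1-p)·12 ⇒ p(2) = (1-p)(12) ⇒ p = 6/7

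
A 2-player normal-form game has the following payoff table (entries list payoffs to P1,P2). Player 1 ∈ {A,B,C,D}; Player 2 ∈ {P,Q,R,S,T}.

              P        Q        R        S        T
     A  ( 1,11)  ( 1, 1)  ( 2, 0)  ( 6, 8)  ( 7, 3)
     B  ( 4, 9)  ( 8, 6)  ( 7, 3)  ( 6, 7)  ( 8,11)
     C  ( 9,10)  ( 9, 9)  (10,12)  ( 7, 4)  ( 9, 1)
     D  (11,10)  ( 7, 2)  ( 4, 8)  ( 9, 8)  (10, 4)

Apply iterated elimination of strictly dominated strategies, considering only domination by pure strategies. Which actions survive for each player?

Survivors P1:{C,D} P2:{P,R}

P1 drop A (C beats it: P:9>1 Q:9>1 R:10>2 S:7>6 T:9>7)
P1 drop B (C beats it: P:9>4 Q:9>8 R:10>7 S:7>6 T:9>8)
P2 drop Q (P beats it: C:10>9 D:10>2)
P2 drop S (P beats it: C:10>4 D:10>8)
P2 drop T (P beats it: C:10>1 D:10>4)
P1→{C,D} P2→{P,R}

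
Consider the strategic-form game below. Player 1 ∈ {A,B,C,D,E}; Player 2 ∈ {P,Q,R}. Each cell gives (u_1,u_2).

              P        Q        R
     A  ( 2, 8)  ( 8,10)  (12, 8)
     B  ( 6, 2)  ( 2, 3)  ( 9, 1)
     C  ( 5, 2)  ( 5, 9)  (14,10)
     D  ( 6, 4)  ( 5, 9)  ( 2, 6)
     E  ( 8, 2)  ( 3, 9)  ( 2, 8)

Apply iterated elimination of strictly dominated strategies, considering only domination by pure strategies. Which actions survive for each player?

Survivors P1:{A,C} P2:{Q,R}

P2 drop P (Q beats it: A:10>8 B:3>2 C:9>2 D:9>4 E:9>2)
P1 drop B (A beats it: Q:8>2 R:12>9)
P1 drop D (A beats it: Q:8>5 R:12>2)
P1 drop E (A beats it: Q:8>3 R:12>2)
P1→{A,C} P2→{Q,R}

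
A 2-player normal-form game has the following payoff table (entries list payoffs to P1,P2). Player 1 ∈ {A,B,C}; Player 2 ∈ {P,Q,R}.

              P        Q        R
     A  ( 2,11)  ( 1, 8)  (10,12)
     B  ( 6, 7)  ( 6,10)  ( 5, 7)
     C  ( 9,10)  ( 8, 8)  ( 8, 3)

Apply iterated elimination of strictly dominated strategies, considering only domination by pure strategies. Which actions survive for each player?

P1 drop B (C beats it: P:9>6 Q:8>6 R:8>5)
P2 drop Q (P beats it: A:11>8 C:10>8)
P1→{A,C} P2→{P,R}

IESDS → P1:{A,C} P2:{P,R}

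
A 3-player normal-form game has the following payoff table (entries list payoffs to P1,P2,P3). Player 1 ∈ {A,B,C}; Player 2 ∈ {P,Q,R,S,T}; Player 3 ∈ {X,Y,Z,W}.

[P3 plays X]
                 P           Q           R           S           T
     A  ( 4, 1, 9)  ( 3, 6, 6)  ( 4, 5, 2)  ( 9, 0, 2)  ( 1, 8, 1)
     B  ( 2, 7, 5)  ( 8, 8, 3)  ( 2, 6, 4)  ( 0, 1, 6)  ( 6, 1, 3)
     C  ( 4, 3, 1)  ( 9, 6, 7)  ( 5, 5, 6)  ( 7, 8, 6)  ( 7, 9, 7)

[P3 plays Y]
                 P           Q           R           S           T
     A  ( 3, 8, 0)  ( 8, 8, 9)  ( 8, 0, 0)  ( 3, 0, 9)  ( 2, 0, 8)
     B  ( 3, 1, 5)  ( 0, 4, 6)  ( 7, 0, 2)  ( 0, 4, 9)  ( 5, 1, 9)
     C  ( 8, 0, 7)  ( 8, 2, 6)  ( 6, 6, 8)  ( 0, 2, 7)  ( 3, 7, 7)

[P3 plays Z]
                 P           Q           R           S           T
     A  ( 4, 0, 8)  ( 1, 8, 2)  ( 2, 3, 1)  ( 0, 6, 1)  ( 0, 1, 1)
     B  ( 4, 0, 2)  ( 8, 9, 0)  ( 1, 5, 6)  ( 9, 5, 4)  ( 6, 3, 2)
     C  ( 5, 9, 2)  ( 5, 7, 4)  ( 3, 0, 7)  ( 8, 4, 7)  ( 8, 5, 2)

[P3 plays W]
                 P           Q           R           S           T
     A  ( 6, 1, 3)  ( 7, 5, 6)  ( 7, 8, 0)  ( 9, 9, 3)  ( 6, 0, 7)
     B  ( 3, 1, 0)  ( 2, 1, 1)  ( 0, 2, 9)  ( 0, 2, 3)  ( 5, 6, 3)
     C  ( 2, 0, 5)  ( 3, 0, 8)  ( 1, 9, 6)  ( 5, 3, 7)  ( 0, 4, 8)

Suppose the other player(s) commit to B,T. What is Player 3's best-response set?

P3 best: {Y}

u_3(X vs B,T) = 3
u_3(Y vs B,T) = 9
u_3(Z vs B,T) = 2
u_3(W vs B,T) = 3
max payoff 9 at {Y}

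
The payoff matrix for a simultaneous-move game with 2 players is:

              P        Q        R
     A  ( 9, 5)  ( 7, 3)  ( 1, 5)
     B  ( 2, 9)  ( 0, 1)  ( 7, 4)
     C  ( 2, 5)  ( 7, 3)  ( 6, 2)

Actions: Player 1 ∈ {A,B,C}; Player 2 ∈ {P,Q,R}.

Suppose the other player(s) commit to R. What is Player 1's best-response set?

BR_1 = {B}

u_1(A vs R) = 1
u_1(B vs R) = 7
u_1(C vs R) = 6
max payoff 7 at {B}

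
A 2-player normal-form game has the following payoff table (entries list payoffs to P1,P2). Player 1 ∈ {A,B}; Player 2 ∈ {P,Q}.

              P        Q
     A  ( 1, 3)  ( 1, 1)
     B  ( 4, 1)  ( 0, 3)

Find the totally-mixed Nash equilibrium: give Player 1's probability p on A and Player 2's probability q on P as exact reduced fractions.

P1 indiff ⇒ q·1+(1-q)·1 = q·4+(1-q)·0 ⇒ q(-3) = (1-q)(-1) ⇒ q = 1/4
P2 indiff ⇒ p·3+(1-p)·1 = p·1+(1-p)·3 ⇒ p(2) = (1-p)(2) ⇒ p = 1/2

P1 mixes 1/2 on A; P2 mixes 1/4 on P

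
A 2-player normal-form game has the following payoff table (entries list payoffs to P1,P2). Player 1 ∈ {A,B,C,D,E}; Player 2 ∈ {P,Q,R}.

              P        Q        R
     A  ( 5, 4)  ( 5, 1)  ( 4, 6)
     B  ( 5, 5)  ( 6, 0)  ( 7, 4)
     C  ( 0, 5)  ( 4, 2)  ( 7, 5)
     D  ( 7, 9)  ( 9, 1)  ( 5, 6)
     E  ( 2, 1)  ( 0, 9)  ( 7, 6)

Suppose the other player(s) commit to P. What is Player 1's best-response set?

u_1(A vs P) = 5
u_1(B vs P) = 5
u_1(C vs P) = 0
u_1(D vs P) = 7
u_1(E vs P) = 2
max payoff 7 at {D}

BR_1 = {D}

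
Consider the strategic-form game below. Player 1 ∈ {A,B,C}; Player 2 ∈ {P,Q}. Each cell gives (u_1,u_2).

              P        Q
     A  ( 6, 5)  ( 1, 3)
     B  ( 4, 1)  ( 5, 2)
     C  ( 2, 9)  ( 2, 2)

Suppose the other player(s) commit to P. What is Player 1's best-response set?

u_1(A vs P) = 6
u_1(B vs P) = 4
u_1(C vs P) = 2
max payoff 6 at {A}

P1 best: {A}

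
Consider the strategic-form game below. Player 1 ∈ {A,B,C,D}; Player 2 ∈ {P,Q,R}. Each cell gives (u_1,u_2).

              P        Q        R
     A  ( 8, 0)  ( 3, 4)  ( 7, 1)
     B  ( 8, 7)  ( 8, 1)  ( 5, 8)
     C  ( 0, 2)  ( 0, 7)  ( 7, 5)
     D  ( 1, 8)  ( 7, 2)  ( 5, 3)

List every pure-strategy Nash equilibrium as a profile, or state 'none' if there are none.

(A,P): not NE [P2→Q gives 4>0]
(A,Q): not NE [P1→B gives 8>3]
(A,R): not NE [P2→Q gives 4>1]
(B,P): not NE [P2→R gives 8>7]
(B,Q): not NE [P2→R gives 8>1]
(B,R): not NE [P1→C gives 7>5]
(C,P): not NE [P1→B gives 8>0; P2→Q gives 7>2]
(C,Q): not NE [P1→B gives 8>0]
(C,R): not NE [P2→Q gives 7>5]
(D,P): not NE [P1→B gives 8>1]
(D,Q): not NE [P1→B gives 8>7; P2→P gives 8>2]
(D,R): not NE [P1→C gives 7>5; P2→P gives 8>3]

PSNE: ∅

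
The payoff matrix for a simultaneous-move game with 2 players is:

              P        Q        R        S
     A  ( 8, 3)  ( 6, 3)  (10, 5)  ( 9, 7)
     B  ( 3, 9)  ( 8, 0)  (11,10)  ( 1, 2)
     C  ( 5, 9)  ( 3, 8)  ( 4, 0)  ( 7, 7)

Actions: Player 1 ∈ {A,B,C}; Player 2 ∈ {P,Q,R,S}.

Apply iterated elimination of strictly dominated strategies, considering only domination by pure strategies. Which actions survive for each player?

Survivors P1:{A,B} P2:{R,S}

P1 drop C (A beats it: P:8>5 Q:6>3 R:10>4 S:9>7)
P2 drop P (R beats it: A:5>3 B:10>9)
P2 drop Q (R beats it: A:5>3 B:10>0)
P1→{A,B} P2→{R,S}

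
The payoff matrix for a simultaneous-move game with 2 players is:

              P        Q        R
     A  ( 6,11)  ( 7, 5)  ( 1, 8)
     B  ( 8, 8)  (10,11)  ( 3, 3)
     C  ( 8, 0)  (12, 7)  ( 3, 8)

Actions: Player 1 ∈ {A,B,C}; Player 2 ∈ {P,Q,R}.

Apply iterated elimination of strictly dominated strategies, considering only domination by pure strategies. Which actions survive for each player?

P1 drop A (B beats it: P:8>6 Q:10>7 R:3>1)
P2 drop P (Q beats it: B:11>8 C:7>0)
P1→{B,C} P2→{Q,R}

IESDS → P1:{B,C} P2:{Q,R}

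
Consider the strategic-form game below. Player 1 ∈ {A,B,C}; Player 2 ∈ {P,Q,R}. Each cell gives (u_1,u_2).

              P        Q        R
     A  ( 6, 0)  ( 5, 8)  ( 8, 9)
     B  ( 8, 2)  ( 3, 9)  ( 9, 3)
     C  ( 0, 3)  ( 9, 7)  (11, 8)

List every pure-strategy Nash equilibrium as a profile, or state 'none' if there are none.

(A,P): not NE [P1→B gives 8>6; P2→R gives 9>0]
(A,Q): not NE [P1→C gives 9>5; P2→R gives 9>8]
(A,R): not NE [P1→C gives 11>8]
(B,P): not NE [P2→Q gives 9>2]
(B,Q): not NE [P1→C gives 9>3]
(B,R): not NE [P1→C gives 11>9; P2→Q gives 9>3]
(C,P): not NE [P1→B gives 8>0; P2→R gives 8>3]
(C,Q): not NE [P2→R gives 8>7]
(C,R): NE

NE set: (C,R)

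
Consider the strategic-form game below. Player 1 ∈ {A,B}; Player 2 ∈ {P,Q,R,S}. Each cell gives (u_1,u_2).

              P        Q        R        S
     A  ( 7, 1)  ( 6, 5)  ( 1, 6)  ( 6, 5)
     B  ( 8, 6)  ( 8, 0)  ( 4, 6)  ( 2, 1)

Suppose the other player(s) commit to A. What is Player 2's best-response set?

P2 best: {R}

u_2(P vs A) = 1
u_2(Q vs A) = 5
u_2(R vs A) = 6
u_2(S vs A) = 5
max payoff 6 at {R}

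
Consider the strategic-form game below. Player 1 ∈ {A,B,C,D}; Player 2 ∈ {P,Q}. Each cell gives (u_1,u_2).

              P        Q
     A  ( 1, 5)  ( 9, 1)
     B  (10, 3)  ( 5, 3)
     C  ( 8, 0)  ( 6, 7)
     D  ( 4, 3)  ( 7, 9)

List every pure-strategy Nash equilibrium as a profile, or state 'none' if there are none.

(A,P): not NE [P1→B gives 10>1]
(A,Q): not NE [P2→P gives 5>1]
(B,P): NE
(B,Q): not NE [P1→A gives 9>5]
(C,P): not NE [P1→B gives 10>8; P2→Q gives 7>0]
(C,Q): not NE [P1→A gives 9>6]
(D,P): not NE [P1→B gives 10>4; P2→Q gives 9>3]
(D,Q): not NE [P1→A gives 9>7]

PSNE = {(B,P)}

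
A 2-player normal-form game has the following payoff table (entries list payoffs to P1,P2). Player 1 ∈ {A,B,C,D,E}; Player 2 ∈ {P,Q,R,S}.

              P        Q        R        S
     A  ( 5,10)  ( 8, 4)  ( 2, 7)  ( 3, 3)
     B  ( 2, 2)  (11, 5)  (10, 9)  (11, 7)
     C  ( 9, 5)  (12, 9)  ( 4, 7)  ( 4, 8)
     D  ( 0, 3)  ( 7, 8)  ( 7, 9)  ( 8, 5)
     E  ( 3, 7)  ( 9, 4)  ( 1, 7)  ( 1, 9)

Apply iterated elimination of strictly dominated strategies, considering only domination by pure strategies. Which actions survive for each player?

P1 drop A (C beats it: P:9>5 Q:12>8 R:4>2 S:4>3)
P1 drop D (B beats it: P:2>0 Q:11>7 R:10>7 S:11>8)
P1 drop E (C beats it: P:9>3 Q:12>9 R:4>1 S:4>1)
P2 drop P (Q beats it: B:5>2 C:9>5)
P1→{B,C} P2→{Q,R,S}

IESDS → P1:{B,C} P2:{Q,R,S}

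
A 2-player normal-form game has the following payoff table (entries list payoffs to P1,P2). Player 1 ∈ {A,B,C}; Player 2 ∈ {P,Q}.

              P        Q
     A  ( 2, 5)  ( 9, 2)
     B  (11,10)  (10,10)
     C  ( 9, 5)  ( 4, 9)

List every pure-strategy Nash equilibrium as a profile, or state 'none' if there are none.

PSNE = {(B,P), (B,Q)}

(A,P): not NE [P1→B gives 11>2]
(A,Q): not NE [P1→B gives 10>9; P2→P gives 5>2]
(B,P): NE
(B,Q): NE
(C,P): not NE [P1→B gives 11>9; P2→Q gives 9>5]
(C,Q): not NE [P1→B gives 10>4]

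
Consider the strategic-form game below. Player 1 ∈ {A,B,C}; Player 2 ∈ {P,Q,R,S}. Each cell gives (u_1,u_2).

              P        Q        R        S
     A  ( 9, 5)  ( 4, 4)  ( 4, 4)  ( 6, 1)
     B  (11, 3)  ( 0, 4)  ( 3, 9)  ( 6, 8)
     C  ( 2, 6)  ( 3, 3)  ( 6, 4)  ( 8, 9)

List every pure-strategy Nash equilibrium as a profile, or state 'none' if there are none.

(A,P): not NE [P1→B gives 11>9]
(A,Q): not NE [P2→P gives 5>4]
(A,R): not NE [P1→C gives 6>4; P2→P gives 5>4]
(A,S): not NE [P1→C gives 8>6; P2→P gives 5>1]
(B,P): not NE [P2→R gives 9>3]
(B,Q): not NE [P1→A gives 4>0; P2→R gives 9>4]
(B,R): not NE [P1→C gives 6>3]
(B,S): not NE [P1→C gives 8>6; P2→R gives 9>8]
(C,P): not NE [P1→B gives 11>2; P2→S gives 9>6]
(C,Q): not NE [P1→A gives 4>3; P2→S gives 9>3]
(C,R): not NE [P2→S gives 9>4]
(C,S): NE

PSNE = {(C,S)}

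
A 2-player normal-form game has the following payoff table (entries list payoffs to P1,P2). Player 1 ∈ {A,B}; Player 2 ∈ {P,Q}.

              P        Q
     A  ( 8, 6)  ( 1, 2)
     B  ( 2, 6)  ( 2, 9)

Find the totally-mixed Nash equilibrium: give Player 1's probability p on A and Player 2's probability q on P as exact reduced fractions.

P1 mixes 3/7 on A; P2 mixes 1/7 on P

P1 indiff ⇒ q·8+(1-q)·1 = q·2+(1-q)·2 ⇒ q(6) = (1-q)(1) ⇒ q = 1/7
P2 indiff ⇒ p·6+(1-p)·6 = p·2+(1-p)·9 ⇒ p(4) = (1-p)(3) ⇒ p = 3/7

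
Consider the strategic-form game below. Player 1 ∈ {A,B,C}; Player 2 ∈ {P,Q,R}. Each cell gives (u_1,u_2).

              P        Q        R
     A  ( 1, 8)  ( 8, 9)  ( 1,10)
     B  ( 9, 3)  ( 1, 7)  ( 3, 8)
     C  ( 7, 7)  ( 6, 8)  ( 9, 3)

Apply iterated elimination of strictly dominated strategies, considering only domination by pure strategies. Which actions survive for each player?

IESDS → P1:{A,C} P2:{Q,R}

P2 drop P (Q beats it: A:9>8 B:7>3 C:8>7)
P1 drop B (C beats it: Q:6>1 R:9>3)
P1→{A,C} P2→{Q,R}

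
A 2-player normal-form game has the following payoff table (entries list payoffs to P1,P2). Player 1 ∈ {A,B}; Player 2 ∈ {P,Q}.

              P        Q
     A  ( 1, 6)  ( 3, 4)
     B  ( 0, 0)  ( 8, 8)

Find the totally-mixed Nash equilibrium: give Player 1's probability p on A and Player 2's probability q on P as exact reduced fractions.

(p,q) = (4/5, 5/6)

P1 indiff ⇒ q·1+(1-q)·3 = q·0+(1-q)·8 ⇒ q(1) = (1-q)(5) ⇒ q = 5/6
P2 indiff ⇒ p·6+(1-p)·0 = p·4+(1-p)·8 ⇒ p(2) = (1-p)(8) ⇒ p = 4/5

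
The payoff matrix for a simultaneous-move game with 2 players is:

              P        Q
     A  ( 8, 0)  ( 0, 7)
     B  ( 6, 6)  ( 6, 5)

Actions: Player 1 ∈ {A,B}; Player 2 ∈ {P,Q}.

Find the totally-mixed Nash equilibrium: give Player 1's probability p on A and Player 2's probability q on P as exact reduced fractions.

P1 indiff ⇒ q·8+(1-q)·0 = q·6+(1-q)·6 ⇒ q(2) = (1-q)(6) ⇒ q = 3/4
P2 indiff ⇒ p·0+(1-p)·6 = p·7+(1-p)·5 ⇒ p(-7) = (1-p)(-1) ⇒ p = 1/8

P1 mixes 1/8 on A; P2 mixes 3/4 on P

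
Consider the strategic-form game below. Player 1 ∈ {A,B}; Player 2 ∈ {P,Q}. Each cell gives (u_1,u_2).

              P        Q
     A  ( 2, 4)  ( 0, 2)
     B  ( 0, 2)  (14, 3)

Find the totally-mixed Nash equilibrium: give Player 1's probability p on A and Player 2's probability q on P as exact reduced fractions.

(p,q) = (1/3, 7/8)

P1 indiff ⇒ q·2+(1-q)·0 = q·0+(1-q)·14 ⇒ q(2) = (1-q)(14) ⇒ q = 7/8
P2 indiff ⇒ p·4+(1-p)·2 = p·2+(1-p)·3 ⇒ p(2) = (1-p)(1) ⇒ p = 1/3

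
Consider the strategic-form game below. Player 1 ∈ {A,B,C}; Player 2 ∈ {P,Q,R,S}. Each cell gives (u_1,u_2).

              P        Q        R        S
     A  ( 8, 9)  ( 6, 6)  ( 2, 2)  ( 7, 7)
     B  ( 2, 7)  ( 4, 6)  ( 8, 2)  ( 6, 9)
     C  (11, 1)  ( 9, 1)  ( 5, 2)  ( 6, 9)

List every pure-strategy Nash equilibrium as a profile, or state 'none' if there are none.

(A,P): not NE [P1→C gives 11>8]
(A,Q): not NE [P1→C gives 9>6; P2→P gives 9>6]
(A,R): not NE [P1→B gives 8>2; P2→P gives 9>2]
(A,S): not NE [P2→P gives 9>7]
(B,P): not NE [P1→C gives 11>2; P2→S gives 9>7]
(B,Q): not NE [P1→C gives 9>4; P2→S gives 9>6]
(B,R): not NE [P2→S gives 9>2]
(B,S): not NE [P1→A gives 7>6]
(C,P): not NE [P2→S gives 9>1]
(C,Q): not NE [P2→S gives 9>1]
(C,R): not NE [P1→B gives 8>5; P2→S gives 9>2]
(C,S): not NE [P1→A gives 7>6]

Equilibria: none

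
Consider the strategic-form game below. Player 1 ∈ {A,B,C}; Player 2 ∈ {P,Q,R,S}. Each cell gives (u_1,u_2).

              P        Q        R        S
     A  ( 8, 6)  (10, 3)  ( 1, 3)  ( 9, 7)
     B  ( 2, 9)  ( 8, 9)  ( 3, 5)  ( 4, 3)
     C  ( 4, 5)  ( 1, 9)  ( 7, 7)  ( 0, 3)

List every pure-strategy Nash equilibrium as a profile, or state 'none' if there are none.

(A,P): not NE [P2→S gives 7>6]
(A,Q): not NE [P2→S gives 7>3]
(A,R): not NE [P1→C gives 7>1; P2→S gives 7>3]
(A,S): NE
(B,P): not NE [P1→A gives 8>2]
(B,Q): not NE [P1→A gives 10>8]
(B,R): not NE [P1→C gives 7>3; P2→Q gives 9>5]
(B,S): not NE [P1→A gives 9>4; P2→Q gives 9>3]
(C,P): not NE [P1→A gives 8>4; P2→Q gives 9>5]
(C,Q): not NE [P1→A gives 10>1]
(C,R): not NE [P2→Q gives 9>7]
(C,S): not NE [P1→A gives 9>0; P2→Q gives 9>3]

PSNE = {(A,S)}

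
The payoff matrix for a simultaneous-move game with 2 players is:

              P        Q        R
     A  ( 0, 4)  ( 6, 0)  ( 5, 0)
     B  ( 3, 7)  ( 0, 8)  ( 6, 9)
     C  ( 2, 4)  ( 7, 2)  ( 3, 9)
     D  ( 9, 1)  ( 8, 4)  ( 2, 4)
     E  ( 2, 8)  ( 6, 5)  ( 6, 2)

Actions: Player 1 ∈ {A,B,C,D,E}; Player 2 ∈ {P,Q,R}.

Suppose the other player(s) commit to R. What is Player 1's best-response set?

BR_1 = {B,E}

u_1(A vs R) = 5
u_1(B vs R) = 6
u_1(C vs R) = 3
u_1(D vs R) = 2
u_1(E vs R) = 6
max payoff 6 at {B,E}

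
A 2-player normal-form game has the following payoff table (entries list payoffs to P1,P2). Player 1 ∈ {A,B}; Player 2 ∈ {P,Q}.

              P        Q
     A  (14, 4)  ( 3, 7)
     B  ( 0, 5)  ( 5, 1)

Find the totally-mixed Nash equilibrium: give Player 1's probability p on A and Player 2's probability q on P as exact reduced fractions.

P1 mixes 4/7 on A; P2 mixes 1/8 on P

P1 indiff ⇒ q·14+(1-q)·3 = q·0+(1-q)·5 ⇒ q(14) = (1-q)(2) ⇒ q = 1/8
P2 indiff ⇒ p·4+(1-p)·5 = p·7+(1-p)·1 ⇒ p(-3) = (1-p)(-4) ⇒ p = 4/7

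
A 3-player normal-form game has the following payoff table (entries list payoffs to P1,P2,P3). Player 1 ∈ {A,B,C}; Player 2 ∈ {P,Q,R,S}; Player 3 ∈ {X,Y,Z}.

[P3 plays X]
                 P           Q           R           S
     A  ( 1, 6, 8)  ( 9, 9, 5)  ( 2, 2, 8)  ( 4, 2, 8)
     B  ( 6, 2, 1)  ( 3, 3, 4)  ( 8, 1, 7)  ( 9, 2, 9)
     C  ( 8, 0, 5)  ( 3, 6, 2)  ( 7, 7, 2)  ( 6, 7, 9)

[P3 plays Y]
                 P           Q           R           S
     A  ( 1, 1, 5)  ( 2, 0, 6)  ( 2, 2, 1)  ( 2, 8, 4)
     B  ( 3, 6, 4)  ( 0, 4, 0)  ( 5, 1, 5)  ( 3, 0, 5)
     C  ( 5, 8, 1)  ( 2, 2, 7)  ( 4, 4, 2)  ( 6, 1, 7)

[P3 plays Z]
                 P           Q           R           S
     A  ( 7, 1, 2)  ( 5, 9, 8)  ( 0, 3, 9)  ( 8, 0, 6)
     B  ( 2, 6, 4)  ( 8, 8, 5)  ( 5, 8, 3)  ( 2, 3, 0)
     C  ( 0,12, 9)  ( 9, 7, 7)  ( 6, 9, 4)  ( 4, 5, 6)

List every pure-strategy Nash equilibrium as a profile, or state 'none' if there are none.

(A,P,X): not NE [P1→C gives 8>1; P2→Q gives 9>6]
(A,P,Y): not NE [P1→C gives 5>1; P2→S gives 8>1; P3→X gives 8>5]
(A,P,Z): not NE [P2→Q gives 9>1; P3→X gives 8>2]
(A,Q,X): not NE [P3→Z gives 8>5]
(A,Q,Y): not NE [P2→S gives 8>0; P3→Z gives 8>6]
(A,Q,Z): not NE [P1→C gives 9>5]
(A,R,X): not NE [P1→B gives 8>2; P2→Q gives 9>2; P3→Z gives 9>8]
(A,R,Y): not NE [P1→B gives 5>2; P2→S gives 8>2; P3→Z gives 9>1]
(A,R,Z): not NE [P1→C gives 6>0; P2→Q gives 9>3]
(A,S,X): not NE [P1→B gives 9>4; P2→Q gives 9>2]
(A,S,Y): not NE [P1→C gives 6>2; P3→X gives 8>4]
(A,S,Z): not NE [P2→Q gives 9>0; P3→X gives 8>6]
(B,P,X): not NE [P1→C gives 8>6; P2→Q gives 3>2; P3→Z gives 4>1]
(B,P,Y): not NE [P1→C gives 5>3]
(B,P,Z): not NE [P1→A gives 7>2; P2→R gives 8>6]
(B,Q,X): not NE [P1→A gives 9>3; P3→Z gives 5>4]
(B,Q,Y): not NE [P1→C gives 2>0; P2→P gives 6>4; P3→Z gives 5>0]
(B,Q,Z): not NE [P1→C gives 9>8]
(B,R,X): not NE [P2→Q gives 3>1]
(B,R,Y): not NE [P2→P gives 6>1; P3→X gives 7>5]
(B,R,Z): not NE [P1→C gives 6>5; P3→X gives 7>3]
(B,S,X): not NE [P2→Q gives 3>2]
(B,S,Y): not NE [P1→C gives 6>3; P2→P gives 6>0; P3→X gives 9>5]
(B,S,Z): not NE [P1→A gives 8>2; P2→R gives 8>3; P3→X gives 9>0]
(C,P,X): not NE [P2→S gives 7>0; P3→Z gives 9>5]
(C,P,Y): not NE [P3→Z gives 9>1]
(C,P,Z): not NE [P1→A gives 7>0]
(C,Q,X): not NE [P1→A gives 9>3; P2→S gives 7>6; P3→Z gives 7>2]
(C,Q,Y): not NE [P2→P gives 8>2]
(C,Q,Z): not NE [P2→P gives 12>7]
(C,R,X): not NE [P1→B gives 8>7; P3→Z gives 4>2]
(C,R,Y): not NE [P1→B gives 5>4; P2→P gives 8>4; P3→Z gives 4>2]
(C,R,Z): not NE [P2→P gives 12>9]
(C,S,X): not NE [P1→B gives 9>6]
(C,S,Y): not NE [P2→P gives 8>1; P3→X gives 9>7]
(C,S,Z): not NE [P1→A gives 8>4; P2→P gives 12>5; P3→X gives 9>6]

PSNE: ∅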